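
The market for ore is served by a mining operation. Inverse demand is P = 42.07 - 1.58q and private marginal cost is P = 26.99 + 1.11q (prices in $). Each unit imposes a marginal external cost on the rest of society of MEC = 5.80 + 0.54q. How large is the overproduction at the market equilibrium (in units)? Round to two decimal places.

2.73 units

Market equilibrium (private): 26.99 + 1.11q = 42.07 - 1.58q → q_m = 5.6059.
Social marginal cost = private MC + MEC = 32.79 + 1.65q.
Set SMC = demand: 32.79 + 1.65q = 42.07 - 1.58q → q* = 2.8731.
Gap = |5.6059 − 2.8731| = 2.7328.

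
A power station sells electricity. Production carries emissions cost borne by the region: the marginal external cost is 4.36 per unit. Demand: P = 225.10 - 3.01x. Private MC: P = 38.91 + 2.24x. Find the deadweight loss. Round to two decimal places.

Market equilibrium (private): 38.91 + 2.24x = 225.10 - 3.01x → x_m = 35.4648.
Social marginal cost = private MC + MEC = 43.27 + 2.24x.
Set SMC = demand: 43.27 + 2.24x = 225.10 - 3.01x → x* = 34.6343.
The loss is the area between SMC and demand from x* to x_m; with linear curves that's a triangle of height MEC(x_m).
DWL = ½ × 0.8305 × 4.3600 = 1.8105.

DWL = 1.81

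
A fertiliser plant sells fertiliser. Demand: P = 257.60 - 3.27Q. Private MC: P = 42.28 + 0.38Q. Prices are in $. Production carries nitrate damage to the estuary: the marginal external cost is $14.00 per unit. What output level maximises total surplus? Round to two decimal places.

Social marginal cost = private MC + MEC = 56.28 + 0.38Q.
Set SMC = demand: 56.28 + 0.38Q = 257.60 - 3.27Q → Q* = 55.1562.

Q* = 55.16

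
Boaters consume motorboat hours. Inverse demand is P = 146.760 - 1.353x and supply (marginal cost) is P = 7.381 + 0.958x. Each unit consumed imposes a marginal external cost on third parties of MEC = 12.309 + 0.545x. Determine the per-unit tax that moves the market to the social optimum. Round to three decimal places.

Social marginal benefit = demand − MEC = 134.451 - 1.898x.
Set SMB = MC: 134.451 - 1.898x = 7.381 + 0.958x → x* = 44.4923.
The Pigouvian tax equals MEC at x*: 12.309 + 0.545×44.4923 = 36.5573.

tax = 36.557 per unit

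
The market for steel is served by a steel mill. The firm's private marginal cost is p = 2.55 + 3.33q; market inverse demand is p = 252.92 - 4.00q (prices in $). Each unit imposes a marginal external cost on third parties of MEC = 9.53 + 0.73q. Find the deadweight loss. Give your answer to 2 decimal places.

DWL = $73.69

Market equilibrium (private): 2.55 + 3.33q = 252.92 - 4.00q → q_m = 34.1569.
Social marginal cost = private MC + MEC = 12.08 + 4.06q.
Set SMC = demand: 12.08 + 4.06q = 252.92 - 4.00q → q* = 29.8809.
Between q* and q_m the wedge SMC − demand runs linearly from 0 to MEC(q_m), so the loss is a triangle.
DWL = ½ × 4.2760 × 34.4645 = 73.6851.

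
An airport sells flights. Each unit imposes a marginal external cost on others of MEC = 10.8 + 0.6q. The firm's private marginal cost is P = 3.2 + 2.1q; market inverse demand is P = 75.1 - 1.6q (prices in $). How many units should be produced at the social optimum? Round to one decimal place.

Social marginal cost = private MC + MEC = 14.0 + 2.7q.
Set SMC = demand: 14.0 + 2.7q = 75.1 - 1.6q → q* = 14.2093.

q* = 14.2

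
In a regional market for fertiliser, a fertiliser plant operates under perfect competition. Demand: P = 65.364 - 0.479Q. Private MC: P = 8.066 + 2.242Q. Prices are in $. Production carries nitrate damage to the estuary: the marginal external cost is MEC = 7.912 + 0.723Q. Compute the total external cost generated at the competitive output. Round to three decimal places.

$326.907

Market equilibrium (private): 8.066 + 2.242Q = 65.364 - 0.479Q → Q_m = 21.0577.
Total external cost = ∫₀^{Q_m} (7.912 + 0.723Q) dQ = 7.912×21.0577 + ½×0.723×21.0577² = 326.9073.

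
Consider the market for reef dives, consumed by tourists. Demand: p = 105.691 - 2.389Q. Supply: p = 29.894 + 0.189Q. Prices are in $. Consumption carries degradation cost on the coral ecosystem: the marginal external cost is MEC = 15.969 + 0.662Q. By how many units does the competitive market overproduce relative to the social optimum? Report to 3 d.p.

10.936 units

Market equilibrium (private): 29.894 + 0.189Q = 105.691 - 2.389Q → Q_m = 29.4015.
Social marginal benefit = demand − MEC = 89.722 - 3.051Q.
Set SMB = MC: 89.722 - 3.051Q = 29.894 + 0.189Q → Q* = 18.4654.
Gap = |29.4015 − 18.4654| = 10.9361.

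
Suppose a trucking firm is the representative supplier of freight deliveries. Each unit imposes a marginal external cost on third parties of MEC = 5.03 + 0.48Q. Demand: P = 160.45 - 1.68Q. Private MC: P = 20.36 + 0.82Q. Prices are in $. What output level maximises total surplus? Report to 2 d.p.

Q* = 45.32

Social marginal cost = private MC + MEC = 25.39 + 1.30Q.
Set SMC = demand: 25.39 + 1.30Q = 160.45 - 1.68Q → Q* = 45.3221.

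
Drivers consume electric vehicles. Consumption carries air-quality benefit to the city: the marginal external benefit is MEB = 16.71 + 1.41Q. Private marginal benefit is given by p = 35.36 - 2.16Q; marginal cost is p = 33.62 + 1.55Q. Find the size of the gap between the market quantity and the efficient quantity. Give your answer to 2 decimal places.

7.55 units

Market equilibrium (private): 33.62 + 1.55Q = 35.36 - 2.16Q → Q_m = 0.4690.
Social marginal benefit = demand + MEB = 52.07 - 0.75Q.
Set SMB = MC: 52.07 - 0.75Q = 33.62 + 1.55Q → Q* = 8.0217.
Gap = |0.4690 − 8.0217| = 7.5527.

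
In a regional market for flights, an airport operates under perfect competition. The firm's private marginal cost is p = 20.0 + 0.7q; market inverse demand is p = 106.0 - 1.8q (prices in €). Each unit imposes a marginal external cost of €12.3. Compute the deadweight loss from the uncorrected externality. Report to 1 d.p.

Market equilibrium (private): 20.0 + 0.7q = 106.0 - 1.8q → q_m = 34.4000.
Social marginal cost = private MC + MEC = 32.3 + 0.7q.
Set SMC = demand: 32.3 + 0.7q = 106.0 - 1.8q → q* = 29.4800.
The welfare-loss triangle has base |q_m − q*| and height MEC(q_m) (the vertical gap between SMC and demand is zero at q* and MEC at q_m).
DWL = ½ × 4.9200 × 12.3000 = 30.2580.

DWL = €30.3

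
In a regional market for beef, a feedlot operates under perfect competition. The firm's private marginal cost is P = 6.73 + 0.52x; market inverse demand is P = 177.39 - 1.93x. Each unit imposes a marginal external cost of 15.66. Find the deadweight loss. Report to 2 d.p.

Market equilibrium (private): 6.73 + 0.52x = 177.39 - 1.93x → x_m = 69.6571.
Social marginal cost = private MC + MEC = 22.39 + 0.52x.
Set SMC = demand: 22.39 + 0.52x = 177.39 - 1.93x → x* = 63.2653.
The loss is the area between SMC and demand from x* to x_m; with linear curves that's a triangle of height MEC(x_m).
DWL = ½ × 6.3918 × 15.6600 = 50.0478.

DWL = 50.05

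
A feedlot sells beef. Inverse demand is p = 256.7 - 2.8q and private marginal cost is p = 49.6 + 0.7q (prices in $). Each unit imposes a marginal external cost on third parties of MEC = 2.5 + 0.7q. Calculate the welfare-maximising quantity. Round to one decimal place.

Social marginal cost = private MC + MEC = 52.1 + 1.4q.
Set SMC = demand: 52.1 + 1.4q = 256.7 - 2.8q → q* = 48.7143.

q* = 48.7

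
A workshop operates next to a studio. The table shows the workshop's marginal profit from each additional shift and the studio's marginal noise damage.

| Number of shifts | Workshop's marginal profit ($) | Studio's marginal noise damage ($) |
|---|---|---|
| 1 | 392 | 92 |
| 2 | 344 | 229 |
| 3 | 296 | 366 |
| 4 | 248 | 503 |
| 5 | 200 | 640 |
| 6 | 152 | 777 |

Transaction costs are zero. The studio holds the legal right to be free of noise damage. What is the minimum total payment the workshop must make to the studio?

$321

Efficient level: marginal profit ≥ marginal noise damage through level 2, so k* = 2.
With the studio holding the right, the workshop must at least compensate total damage at k*: 92 + 229 = 321.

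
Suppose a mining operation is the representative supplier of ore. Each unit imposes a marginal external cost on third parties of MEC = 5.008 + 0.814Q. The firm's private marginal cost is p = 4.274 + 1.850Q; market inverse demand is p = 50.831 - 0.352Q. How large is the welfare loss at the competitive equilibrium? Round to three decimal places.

Market equilibrium (private): 4.274 + 1.850Q = 50.831 - 0.352Q → Q_m = 21.1431.
Social marginal cost = private MC + MEC = 9.282 + 2.664Q.
Set SMC = demand: 9.282 + 2.664Q = 50.831 - 0.352Q → Q* = 13.7762.
Between Q* and Q_m the wedge SMC − demand runs linearly from 0 to MEC(Q_m), so the loss is a triangle.
DWL = ½ × 7.3669 × 22.2184 = 81.8404.

DWL = 81.840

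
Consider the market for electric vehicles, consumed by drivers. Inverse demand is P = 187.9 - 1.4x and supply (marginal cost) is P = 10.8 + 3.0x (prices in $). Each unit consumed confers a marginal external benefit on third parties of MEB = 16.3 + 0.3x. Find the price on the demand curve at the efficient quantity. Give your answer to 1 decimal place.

P = $121.9

Social marginal benefit = demand + MEB = 204.2 - 1.1x.
Set SMB = MC: 204.2 - 1.1x = 10.8 + 3.0x → x* = 47.1707.
Consumer price on the demand curve at x*: 187.9 − 1.4×47.1707 = 121.8610.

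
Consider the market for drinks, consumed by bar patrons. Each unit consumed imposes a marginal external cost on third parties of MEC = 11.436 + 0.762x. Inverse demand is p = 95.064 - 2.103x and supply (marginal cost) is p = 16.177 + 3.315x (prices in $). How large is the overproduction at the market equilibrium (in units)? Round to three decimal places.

3.646 units

Market equilibrium (private): 16.177 + 3.315x = 95.064 - 2.103x → x_m = 14.5602.
Social marginal benefit = demand − MEC = 83.628 - 2.865x.
Set SMB = MC: 83.628 - 2.865x = 16.177 + 3.315x → x* = 10.9144.
Gap = |14.5602 − 10.9144| = 3.6458.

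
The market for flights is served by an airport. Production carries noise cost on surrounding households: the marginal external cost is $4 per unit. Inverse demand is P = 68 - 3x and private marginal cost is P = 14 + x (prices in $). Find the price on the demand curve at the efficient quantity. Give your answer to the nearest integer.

Social marginal cost = private MC + MEC = 18 + x.
Set SMC = demand: 18 + x = 68 - 3x → x* = 12.5000.
Consumer price on the demand curve at x*: 68 − 3×12.5000 = 30.5000.

P = $31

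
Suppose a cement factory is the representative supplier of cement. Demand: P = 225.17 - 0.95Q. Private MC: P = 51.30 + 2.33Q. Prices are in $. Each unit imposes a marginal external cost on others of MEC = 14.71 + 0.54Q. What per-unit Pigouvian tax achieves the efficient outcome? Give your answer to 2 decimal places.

Social marginal cost = private MC + MEC = 66.01 + 2.87Q.
Set SMC = demand: 66.01 + 2.87Q = 225.17 - 0.95Q → Q* = 41.6649.
The Pigouvian tax equals MEC at Q*: 14.71 + 0.54×41.6649 = 37.2090.

tax = $37.21 per unit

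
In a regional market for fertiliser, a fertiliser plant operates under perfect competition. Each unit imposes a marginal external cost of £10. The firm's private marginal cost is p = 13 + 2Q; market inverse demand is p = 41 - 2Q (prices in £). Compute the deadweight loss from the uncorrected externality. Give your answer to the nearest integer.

Market equilibrium (private): 13 + 2Q = 41 - 2Q → Q_m = 7.0000.
Social marginal cost = private MC + MEC = 23 + 2Q.
Set SMC = demand: 23 + 2Q = 41 - 2Q → Q* = 4.5000.
Between Q* and Q_m the wedge SMC − demand runs linearly from 0 to MEC(Q_m), so the loss is a triangle.
DWL = ½ × 2.5000 × 10.0000 = 12.5000.

DWL = £13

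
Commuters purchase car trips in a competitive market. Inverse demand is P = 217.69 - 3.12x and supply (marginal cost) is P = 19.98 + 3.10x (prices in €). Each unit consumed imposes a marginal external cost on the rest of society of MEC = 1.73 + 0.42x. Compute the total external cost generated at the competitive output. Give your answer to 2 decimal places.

Market equilibrium (private): 19.98 + 3.10x = 217.69 - 3.12x → x_m = 31.7862.
Total external cost = ∫₀^{x_m} (1.73 + 0.42x) dx = 1.73×31.7862 + ½×0.42×31.7862² = 267.1663.

€267.17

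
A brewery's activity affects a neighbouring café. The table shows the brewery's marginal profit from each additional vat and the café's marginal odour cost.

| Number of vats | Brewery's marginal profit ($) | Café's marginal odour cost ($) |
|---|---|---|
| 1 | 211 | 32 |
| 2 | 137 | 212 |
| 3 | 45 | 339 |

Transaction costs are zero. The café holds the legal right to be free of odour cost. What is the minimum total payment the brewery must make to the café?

Efficient level: marginal profit ≥ marginal odour cost through level 1, so k* = 1.
With the café holding the right, the brewery must at least compensate total damage at k*: 32 = 32.

$32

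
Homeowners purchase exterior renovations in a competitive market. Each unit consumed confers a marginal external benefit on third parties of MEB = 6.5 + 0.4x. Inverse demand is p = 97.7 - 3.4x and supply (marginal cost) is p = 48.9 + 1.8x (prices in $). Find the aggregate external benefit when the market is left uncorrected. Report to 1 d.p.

$78.6

Market equilibrium (private): 48.9 + 1.8x = 97.7 - 3.4x → x_m = 9.3846.
Total external benefit = ∫₀^{x_m} (6.5 + 0.4x) dx = 6.5×9.3846 + ½×0.4×9.3846² = 78.6140.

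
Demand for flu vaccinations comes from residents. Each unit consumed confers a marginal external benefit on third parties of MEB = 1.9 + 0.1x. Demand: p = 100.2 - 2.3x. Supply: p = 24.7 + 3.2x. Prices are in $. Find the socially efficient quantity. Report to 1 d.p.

Social marginal benefit = demand + MEB = 102.1 - 2.2x.
Set SMB = MC: 102.1 - 2.2x = 24.7 + 3.2x → x* = 14.3333.

x* = 14.3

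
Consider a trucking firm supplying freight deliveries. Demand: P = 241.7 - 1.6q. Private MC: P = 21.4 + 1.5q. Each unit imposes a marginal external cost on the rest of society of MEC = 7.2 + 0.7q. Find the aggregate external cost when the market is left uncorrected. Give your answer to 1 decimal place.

2279.2

Market equilibrium (private): 21.4 + 1.5q = 241.7 - 1.6q → q_m = 71.0645.
Total external cost = ∫₀^{q_m} (7.2 + 0.7q) dq = 7.2×71.0645 + ½×0.7×71.0645² = 2279.2215.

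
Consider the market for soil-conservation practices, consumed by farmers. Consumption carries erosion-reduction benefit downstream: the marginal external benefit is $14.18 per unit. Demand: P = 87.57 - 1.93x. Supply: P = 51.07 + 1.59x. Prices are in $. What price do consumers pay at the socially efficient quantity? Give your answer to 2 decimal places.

Social marginal benefit = demand + MEB = 101.75 - 1.93x.
Set SMB = MC: 101.75 - 1.93x = 51.07 + 1.59x → x* = 14.3977.
Consumer price on the demand curve at x*: 87.57 − 1.93×14.3977 = 59.7824.

P = $59.78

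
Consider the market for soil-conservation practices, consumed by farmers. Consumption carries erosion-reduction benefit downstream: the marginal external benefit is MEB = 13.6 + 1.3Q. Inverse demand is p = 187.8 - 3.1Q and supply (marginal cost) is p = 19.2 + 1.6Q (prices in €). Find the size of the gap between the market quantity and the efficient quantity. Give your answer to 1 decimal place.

Market equilibrium (private): 19.2 + 1.6Q = 187.8 - 3.1Q → Q_m = 35.8723.
Social marginal benefit = demand + MEB = 201.4 - 1.8Q.
Set SMB = MC: 201.4 - 1.8Q = 19.2 + 1.6Q → Q* = 53.5882.
Gap = |35.8723 − 53.5882| = 17.7159.

17.7 units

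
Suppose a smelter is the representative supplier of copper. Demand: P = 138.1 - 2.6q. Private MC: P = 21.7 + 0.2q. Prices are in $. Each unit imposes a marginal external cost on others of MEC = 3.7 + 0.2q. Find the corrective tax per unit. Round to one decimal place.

Social marginal cost = private MC + MEC = 25.4 + 0.4q.
Set SMC = demand: 25.4 + 0.4q = 138.1 - 2.6q → q* = 37.5667.
The Pigouvian tax equals MEC at q*: 3.7 + 0.2×37.5667 = 11.2133.

tax = $11.2 per unit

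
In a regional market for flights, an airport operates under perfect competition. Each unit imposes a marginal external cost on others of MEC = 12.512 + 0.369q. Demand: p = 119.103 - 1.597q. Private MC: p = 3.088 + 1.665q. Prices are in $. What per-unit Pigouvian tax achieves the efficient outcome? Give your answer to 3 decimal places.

Social marginal cost = private MC + MEC = 15.600 + 2.034q.
Set SMC = demand: 15.600 + 2.034q = 119.103 - 1.597q → q* = 28.5054.
The Pigouvian tax equals MEC at q*: 12.512 + 0.369×28.5054 = 23.0305.

tax = $23.030 per unit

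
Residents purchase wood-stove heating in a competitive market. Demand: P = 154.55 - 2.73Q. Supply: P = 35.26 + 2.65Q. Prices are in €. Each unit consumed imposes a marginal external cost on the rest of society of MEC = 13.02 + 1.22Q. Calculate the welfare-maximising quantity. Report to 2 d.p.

Social marginal benefit = demand − MEC = 141.53 - 3.95Q.
Set SMB = MC: 141.53 - 3.95Q = 35.26 + 2.65Q → Q* = 16.1015.

Q* = 16.10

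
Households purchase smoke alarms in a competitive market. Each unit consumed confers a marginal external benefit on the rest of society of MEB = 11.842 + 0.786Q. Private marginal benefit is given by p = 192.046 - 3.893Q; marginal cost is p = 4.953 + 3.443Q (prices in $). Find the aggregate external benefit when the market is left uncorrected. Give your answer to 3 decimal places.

$557.628

Market equilibrium (private): 4.953 + 3.443Q = 192.046 - 3.893Q → Q_m = 25.5034.
Total external benefit = ∫₀^{Q_m} (11.842 + 0.786Q) dQ = 11.842×25.5034 + ½×0.786×25.5034² = 557.6277.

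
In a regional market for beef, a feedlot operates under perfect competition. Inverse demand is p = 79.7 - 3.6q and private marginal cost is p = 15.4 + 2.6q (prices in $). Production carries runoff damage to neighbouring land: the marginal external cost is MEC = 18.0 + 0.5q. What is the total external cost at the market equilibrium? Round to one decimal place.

Market equilibrium (private): 15.4 + 2.6q = 79.7 - 3.6q → q_m = 10.3710.
Total external cost = ∫₀^{q_m} (18.0 + 0.5q) dq = 18.0×10.3710 + ½×0.5×10.3710² = 213.5674.

$213.6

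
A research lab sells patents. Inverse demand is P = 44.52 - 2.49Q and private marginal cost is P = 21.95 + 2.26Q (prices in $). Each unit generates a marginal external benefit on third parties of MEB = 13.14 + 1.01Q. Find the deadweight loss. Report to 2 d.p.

DWL = $43.02

Market equilibrium (private): 21.95 + 2.26Q = 44.52 - 2.49Q → Q_m = 4.7516.
Social marginal cost = private MC − MEB = 8.81 + 1.25Q.
Set SMC = demand: 8.81 + 1.25Q = 44.52 - 2.49Q → Q* = 9.5481.
Between Q* and Q_m the wedge demand − SMC runs linearly from 0 to MEB(Q_m), so the loss is a triangle.
DWL = ½ × 4.7965 × 17.9391 = 43.0224.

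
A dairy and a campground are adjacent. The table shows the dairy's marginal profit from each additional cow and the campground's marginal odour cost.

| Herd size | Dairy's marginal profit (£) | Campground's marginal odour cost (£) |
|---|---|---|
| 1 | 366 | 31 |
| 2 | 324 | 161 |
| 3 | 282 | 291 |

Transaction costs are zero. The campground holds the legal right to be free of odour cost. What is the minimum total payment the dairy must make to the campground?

£192

Efficient level: marginal profit ≥ marginal odour cost through level 2, so k* = 2.
With the campground holding the right, the dairy must at least compensate total damage at k*: 31 + 161 = 192.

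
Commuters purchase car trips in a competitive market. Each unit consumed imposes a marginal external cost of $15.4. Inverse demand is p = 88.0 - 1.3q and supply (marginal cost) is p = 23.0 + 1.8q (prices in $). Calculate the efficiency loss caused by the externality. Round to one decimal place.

Market equilibrium (private): 23.0 + 1.8q = 88.0 - 1.3q → q_m = 20.9677.
Social marginal benefit = demand − MEC = 72.6 - 1.3q.
Set SMB = MC: 72.6 - 1.3q = 23.0 + 1.8q → q* = 16.0000.
The loss is the area between SMB and MC from q* to q_m; with linear curves that's a triangle of height MEC(q_m).
DWL = ½ × 4.9677 × 15.4000 = 38.2513.

DWL = $38.3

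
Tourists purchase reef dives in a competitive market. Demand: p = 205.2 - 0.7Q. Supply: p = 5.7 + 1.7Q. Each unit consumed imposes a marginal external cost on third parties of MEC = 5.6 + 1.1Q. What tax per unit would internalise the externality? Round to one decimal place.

Social marginal benefit = demand − MEC = 199.6 - 1.8Q.
Set SMB = MC: 199.6 - 1.8Q = 5.7 + 1.7Q → Q* = 55.4000.
The Pigouvian tax equals MEC at Q*: 5.6 + 1.1×55.4000 = 66.5400.

tax = 66.5 per unit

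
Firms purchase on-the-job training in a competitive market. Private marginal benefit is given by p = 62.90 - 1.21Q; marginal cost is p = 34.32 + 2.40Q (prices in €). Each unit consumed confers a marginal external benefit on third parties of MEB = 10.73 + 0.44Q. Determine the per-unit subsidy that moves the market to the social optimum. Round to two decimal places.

subsidy = €16.19 per unit

Social marginal benefit = demand + MEB = 73.63 - 0.77Q.
Set SMB = MC: 73.63 - 0.77Q = 34.32 + 2.40Q → Q* = 12.4006.
The Pigouvian subsidy equals MEB at Q*: 10.73 + 0.44×12.4006 = 16.1863.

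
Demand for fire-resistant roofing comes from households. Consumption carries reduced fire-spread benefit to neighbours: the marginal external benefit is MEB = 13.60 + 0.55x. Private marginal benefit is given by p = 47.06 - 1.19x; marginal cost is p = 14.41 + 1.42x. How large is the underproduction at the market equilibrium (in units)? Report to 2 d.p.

9.94 units

Market equilibrium (private): 14.41 + 1.42x = 47.06 - 1.19x → x_m = 12.5096.
Social marginal benefit = demand + MEB = 60.66 - 0.64x.
Set SMB = MC: 60.66 - 0.64x = 14.41 + 1.42x → x* = 22.4515.
Gap = |12.5096 − 22.4515| = 9.9419.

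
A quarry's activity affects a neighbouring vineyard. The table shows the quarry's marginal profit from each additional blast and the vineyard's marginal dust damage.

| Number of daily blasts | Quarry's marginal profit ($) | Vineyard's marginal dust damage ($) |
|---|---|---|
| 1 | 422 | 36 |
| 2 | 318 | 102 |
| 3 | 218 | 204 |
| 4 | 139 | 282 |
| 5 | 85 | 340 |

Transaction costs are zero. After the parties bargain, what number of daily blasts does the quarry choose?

3

Bargaining reaches the level where marginal profit last exceeds marginal dust damage.
That holds through level 3 (218 ≥ 204) but not at 4 (139 < 282).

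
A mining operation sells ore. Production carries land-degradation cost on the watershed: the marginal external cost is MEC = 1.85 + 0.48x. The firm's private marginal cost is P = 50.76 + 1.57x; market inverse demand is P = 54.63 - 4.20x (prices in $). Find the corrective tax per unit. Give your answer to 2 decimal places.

Social marginal cost = private MC + MEC = 52.61 + 2.05x.
Set SMC = demand: 52.61 + 2.05x = 54.63 - 4.20x → x* = 0.3232.
The Pigouvian tax equals MEC at x*: 1.85 + 0.48×0.3232 = 2.0051.

tax = $2.01 per unit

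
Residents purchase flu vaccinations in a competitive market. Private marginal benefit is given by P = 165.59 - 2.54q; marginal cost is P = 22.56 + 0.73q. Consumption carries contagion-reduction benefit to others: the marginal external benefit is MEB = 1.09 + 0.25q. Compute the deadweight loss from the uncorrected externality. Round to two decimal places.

Market equilibrium (private): 22.56 + 0.73q = 165.59 - 2.54q → q_m = 43.7401.
Social marginal benefit = demand + MEB = 166.68 - 2.29q.
Set SMB = MC: 166.68 - 2.29q = 22.56 + 0.73q → q* = 47.7219.
The welfare-loss triangle has base |q_m − q*| and height MEB(q_m) (the vertical gap between SMB and MC is zero at q* and MEB at q_m).
DWL = ½ × 3.9818 × 12.0250 = 23.9406.

DWL = 23.94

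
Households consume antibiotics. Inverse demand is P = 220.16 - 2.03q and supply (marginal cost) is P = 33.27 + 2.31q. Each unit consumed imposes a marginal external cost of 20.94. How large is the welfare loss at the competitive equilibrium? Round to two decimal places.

Market equilibrium (private): 33.27 + 2.31q = 220.16 - 2.03q → q_m = 43.0622.
Social marginal benefit = demand − MEC = 199.22 - 2.03q.
Set SMB = MC: 199.22 - 2.03q = 33.27 + 2.31q → q* = 38.2373.
The loss is the area between SMB and MC from q* to q_m; with linear curves that's a triangle of height MEC(q_m).
DWL = ½ × 4.8249 × 20.9400 = 50.5167.

DWL = 50.52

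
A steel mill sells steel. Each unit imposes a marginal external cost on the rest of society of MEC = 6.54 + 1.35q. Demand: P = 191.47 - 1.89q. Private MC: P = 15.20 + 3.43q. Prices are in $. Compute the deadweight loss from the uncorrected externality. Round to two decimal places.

DWL = $197.05

Market equilibrium (private): 15.20 + 3.43q = 191.47 - 1.89q → q_m = 33.1335.
Social marginal cost = private MC + MEC = 21.74 + 4.78q.
Set SMC = demand: 21.74 + 4.78q = 191.47 - 1.89q → q* = 25.4468.
The welfare-loss triangle has base |q_m − q*| and height MEC(q_m) (the vertical gap between SMC and demand is zero at q* and MEC at q_m).
DWL = ½ × 7.6867 × 51.2702 = 197.0493.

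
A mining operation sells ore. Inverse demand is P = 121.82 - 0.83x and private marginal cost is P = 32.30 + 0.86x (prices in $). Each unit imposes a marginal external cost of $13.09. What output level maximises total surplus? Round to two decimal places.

Social marginal cost = private MC + MEC = 45.39 + 0.86x.
Set SMC = demand: 45.39 + 0.86x = 121.82 - 0.83x → x* = 45.2249.

x* = 45.22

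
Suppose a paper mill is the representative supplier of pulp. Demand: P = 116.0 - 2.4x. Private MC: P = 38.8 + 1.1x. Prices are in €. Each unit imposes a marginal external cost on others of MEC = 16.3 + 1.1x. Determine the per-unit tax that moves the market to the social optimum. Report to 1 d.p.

Social marginal cost = private MC + MEC = 55.1 + 2.2x.
Set SMC = demand: 55.1 + 2.2x = 116.0 - 2.4x → x* = 13.2391.
The Pigouvian tax equals MEC at x*: 16.3 + 1.1×13.2391 = 30.8630.

tax = €30.9 per unit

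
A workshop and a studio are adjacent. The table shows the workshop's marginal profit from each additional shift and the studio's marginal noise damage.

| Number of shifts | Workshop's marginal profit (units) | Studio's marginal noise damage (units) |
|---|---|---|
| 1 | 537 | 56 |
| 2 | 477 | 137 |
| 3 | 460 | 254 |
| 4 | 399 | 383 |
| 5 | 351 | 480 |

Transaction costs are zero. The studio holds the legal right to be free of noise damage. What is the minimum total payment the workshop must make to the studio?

830

Efficient level: marginal profit ≥ marginal noise damage through level 4, so k* = 4.
With the studio holding the right, the workshop must at least compensate total damage at k*: 56 + 137 + 254 + 383 = 830.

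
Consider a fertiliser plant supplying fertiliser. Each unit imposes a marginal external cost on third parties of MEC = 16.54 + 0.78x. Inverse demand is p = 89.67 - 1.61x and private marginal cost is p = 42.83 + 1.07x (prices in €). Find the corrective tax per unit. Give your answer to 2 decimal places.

tax = €23.37 per unit

Social marginal cost = private MC + MEC = 59.37 + 1.85x.
Set SMC = demand: 59.37 + 1.85x = 89.67 - 1.61x → x* = 8.7572.
The Pigouvian tax equals MEC at x*: 16.54 + 0.78×8.7572 = 23.3706.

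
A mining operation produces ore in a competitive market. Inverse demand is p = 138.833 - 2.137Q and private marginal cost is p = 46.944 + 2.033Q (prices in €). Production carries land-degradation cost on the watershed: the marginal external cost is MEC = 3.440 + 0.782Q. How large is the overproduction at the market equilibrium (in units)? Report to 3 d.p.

Market equilibrium (private): 46.944 + 2.033Q = 138.833 - 2.137Q → Q_m = 22.0357.
Social marginal cost = private MC + MEC = 50.384 + 2.815Q.
Set SMC = demand: 50.384 + 2.815Q = 138.833 - 2.137Q → Q* = 17.8613.
Gap = |22.0357 − 17.8613| = 4.1744.

4.174 units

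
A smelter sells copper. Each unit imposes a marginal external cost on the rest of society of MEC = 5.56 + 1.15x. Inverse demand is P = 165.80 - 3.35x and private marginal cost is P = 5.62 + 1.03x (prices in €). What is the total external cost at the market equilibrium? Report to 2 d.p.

Market equilibrium (private): 5.62 + 1.03x = 165.80 - 3.35x → x_m = 36.5708.
Total external cost = ∫₀^{x_m} (5.56 + 1.15x) dx = 5.56×36.5708 + ½×1.15×36.5708² = 972.3521.

€972.35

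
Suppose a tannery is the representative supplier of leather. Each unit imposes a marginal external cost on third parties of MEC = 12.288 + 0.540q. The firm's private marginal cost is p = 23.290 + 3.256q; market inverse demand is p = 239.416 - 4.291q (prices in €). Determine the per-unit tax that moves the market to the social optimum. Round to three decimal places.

Social marginal cost = private MC + MEC = 35.578 + 3.796q.
Set SMC = demand: 35.578 + 3.796q = 239.416 - 4.291q → q* = 25.2056.
The Pigouvian tax equals MEC at q*: 12.288 + 0.540×25.2056 = 25.8990.

tax = €25.899 per unit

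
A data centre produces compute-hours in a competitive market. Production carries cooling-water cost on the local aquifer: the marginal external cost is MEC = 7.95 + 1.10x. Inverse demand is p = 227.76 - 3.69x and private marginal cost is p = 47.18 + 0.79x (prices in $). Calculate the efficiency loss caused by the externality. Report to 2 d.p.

Market equilibrium (private): 47.18 + 0.79x = 227.76 - 3.69x → x_m = 40.3080.
Social marginal cost = private MC + MEC = 55.13 + 1.89x.
Set SMC = demand: 55.13 + 1.89x = 227.76 - 3.69x → x* = 30.9373.
Between x* and x_m the wedge SMC − demand runs linearly from 0 to MEC(x_m), so the loss is a triangle.
DWL = ½ × 9.3707 × 52.2888 = 244.9913.

DWL = $244.99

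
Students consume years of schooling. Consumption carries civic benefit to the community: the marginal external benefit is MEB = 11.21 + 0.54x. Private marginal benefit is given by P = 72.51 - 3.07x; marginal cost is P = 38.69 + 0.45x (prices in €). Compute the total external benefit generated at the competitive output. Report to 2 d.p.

€132.63

Market equilibrium (private): 38.69 + 0.45x = 72.51 - 3.07x → x_m = 9.6080.
Total external benefit = ∫₀^{x_m} (11.21 + 0.54x) dx = 11.21×9.6080 + ½×0.54×9.6080² = 132.6304.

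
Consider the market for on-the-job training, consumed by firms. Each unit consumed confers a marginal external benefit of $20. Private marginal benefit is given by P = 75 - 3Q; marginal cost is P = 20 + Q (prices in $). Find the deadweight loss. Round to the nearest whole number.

Market equilibrium (private): 20 + Q = 75 - 3Q → Q_m = 13.7500.
Social marginal benefit = demand + MEB = 95 - 3Q.
Set SMB = MC: 95 - 3Q = 20 + Q → Q* = 18.7500.
Height of the DWL triangle at Q_m is SMB(Q_m) − MC(Q_m) = MEB(Q_m) = 20.0000.
DWL = ½ × 5.0000 × 20.0000 = 50.0000.

DWL = $50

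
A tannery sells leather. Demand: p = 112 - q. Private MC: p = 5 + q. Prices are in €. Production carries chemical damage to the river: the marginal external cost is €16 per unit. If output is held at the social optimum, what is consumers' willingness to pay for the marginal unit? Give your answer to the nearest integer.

P = €67

Social marginal cost = private MC + MEC = 21 + q.
Set SMC = demand: 21 + q = 112 - q → q* = 45.5000.
Consumer price on the demand curve at q*: 112 − 1×45.5000 = 66.5000.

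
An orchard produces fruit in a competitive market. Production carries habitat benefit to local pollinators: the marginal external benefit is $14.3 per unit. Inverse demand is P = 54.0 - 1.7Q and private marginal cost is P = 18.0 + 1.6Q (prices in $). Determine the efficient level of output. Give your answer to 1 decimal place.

Social marginal cost = private MC − MEB = 3.7 + 1.6Q.
Set SMC = demand: 3.7 + 1.6Q = 54.0 - 1.7Q → Q* = 15.2424.

Q* = 15.2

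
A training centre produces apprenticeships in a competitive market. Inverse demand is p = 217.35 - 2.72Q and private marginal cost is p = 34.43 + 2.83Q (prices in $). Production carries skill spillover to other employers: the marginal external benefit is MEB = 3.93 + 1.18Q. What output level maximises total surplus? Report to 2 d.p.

Social marginal cost = private MC − MEB = 30.50 + 1.65Q.
Set SMC = demand: 30.50 + 1.65Q = 217.35 - 2.72Q → Q* = 42.7574.

Q* = 42.76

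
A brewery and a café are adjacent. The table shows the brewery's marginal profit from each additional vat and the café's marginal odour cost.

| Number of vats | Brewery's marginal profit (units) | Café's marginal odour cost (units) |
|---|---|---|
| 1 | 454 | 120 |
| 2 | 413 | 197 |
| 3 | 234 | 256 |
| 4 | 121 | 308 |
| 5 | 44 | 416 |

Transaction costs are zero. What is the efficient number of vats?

Bargaining reaches the level where marginal profit last exceeds marginal odour cost.
That holds through level 2 (413 ≥ 197) but not at 3 (234 < 256).

2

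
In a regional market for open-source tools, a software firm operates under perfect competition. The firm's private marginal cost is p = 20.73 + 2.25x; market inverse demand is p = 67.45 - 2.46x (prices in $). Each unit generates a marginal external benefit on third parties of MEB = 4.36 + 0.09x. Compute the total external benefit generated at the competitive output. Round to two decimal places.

Market equilibrium (private): 20.73 + 2.25x = 67.45 - 2.46x → x_m = 9.9193.
Total external benefit = ∫₀^{x_m} (4.36 + 0.09x) dx = 4.36×9.9193 + ½×0.09×9.9193² = 47.6758.

$47.68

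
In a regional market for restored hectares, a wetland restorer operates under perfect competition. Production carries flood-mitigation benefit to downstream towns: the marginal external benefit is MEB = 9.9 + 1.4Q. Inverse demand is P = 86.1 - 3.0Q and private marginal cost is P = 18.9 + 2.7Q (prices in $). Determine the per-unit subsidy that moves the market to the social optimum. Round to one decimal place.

subsidy = $35.0 per unit

Social marginal cost = private MC − MEB = 9.0 + 1.3Q.
Set SMC = demand: 9.0 + 1.3Q = 86.1 - 3.0Q → Q* = 17.9302.
The Pigouvian subsidy equals MEB at Q*: 9.9 + 1.4×17.9302 = 35.0023.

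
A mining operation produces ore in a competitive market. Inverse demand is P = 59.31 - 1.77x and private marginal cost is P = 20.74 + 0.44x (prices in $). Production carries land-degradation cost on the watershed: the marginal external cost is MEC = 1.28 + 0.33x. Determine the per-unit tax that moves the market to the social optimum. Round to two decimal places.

Social marginal cost = private MC + MEC = 22.02 + 0.77x.
Set SMC = demand: 22.02 + 0.77x = 59.31 - 1.77x → x* = 14.6811.
The Pigouvian tax equals MEC at x*: 1.28 + 0.33×14.6811 = 6.1248.

tax = $6.12 per unit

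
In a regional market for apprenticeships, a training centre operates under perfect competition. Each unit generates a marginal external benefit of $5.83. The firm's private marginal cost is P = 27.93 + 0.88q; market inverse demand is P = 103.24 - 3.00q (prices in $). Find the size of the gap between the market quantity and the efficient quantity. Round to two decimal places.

Market equilibrium (private): 27.93 + 0.88q = 103.24 - 3.00q → q_m = 19.4098.
Social marginal cost = private MC − MEB = 22.10 + 0.88q.
Set SMC = demand: 22.10 + 0.88q = 103.24 - 3.00q → q* = 20.9124.
Gap = |19.4098 − 20.9124| = 1.5026.

1.50 units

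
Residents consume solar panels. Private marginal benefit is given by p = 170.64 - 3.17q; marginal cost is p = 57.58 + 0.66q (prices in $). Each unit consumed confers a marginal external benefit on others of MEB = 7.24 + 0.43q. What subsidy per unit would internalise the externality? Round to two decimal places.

Social marginal benefit = demand + MEB = 177.88 - 2.74q.
Set SMB = MC: 177.88 - 2.74q = 57.58 + 0.66q → q* = 35.3824.
The Pigouvian subsidy equals MEB at q*: 7.24 + 0.43×35.3824 = 22.4544.

subsidy = $22.45 per unit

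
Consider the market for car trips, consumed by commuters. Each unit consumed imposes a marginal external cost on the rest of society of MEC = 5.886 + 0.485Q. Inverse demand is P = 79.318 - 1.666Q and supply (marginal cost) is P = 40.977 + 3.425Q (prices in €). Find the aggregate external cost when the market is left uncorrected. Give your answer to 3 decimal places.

Market equilibrium (private): 40.977 + 3.425Q = 79.318 - 1.666Q → Q_m = 7.5311.
Total external cost = ∫₀^{Q_m} (5.886 + 0.485Q) dQ = 5.886×7.5311 + ½×0.485×7.5311² = 58.0820.

€58.082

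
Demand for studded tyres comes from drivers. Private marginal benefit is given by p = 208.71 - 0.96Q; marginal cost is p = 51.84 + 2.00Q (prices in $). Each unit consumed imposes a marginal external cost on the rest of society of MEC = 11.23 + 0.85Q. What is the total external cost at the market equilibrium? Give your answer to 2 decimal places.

Market equilibrium (private): 51.84 + 2.00Q = 208.71 - 0.96Q → Q_m = 52.9966.
Total external cost = ∫₀^{Q_m} (11.23 + 0.85Q) dQ = 11.23×52.9966 + ½×0.85×52.9966² = 1788.8237.

$1788.82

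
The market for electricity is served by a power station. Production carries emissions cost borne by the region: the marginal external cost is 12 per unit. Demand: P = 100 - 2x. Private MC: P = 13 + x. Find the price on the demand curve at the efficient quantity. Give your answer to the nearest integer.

Social marginal cost = private MC + MEC = 25 + x.
Set SMC = demand: 25 + x = 100 - 2x → x* = 25.0000.
Consumer price on the demand curve at x*: 100 − 2×25.0000 = 50.0000.

P = 50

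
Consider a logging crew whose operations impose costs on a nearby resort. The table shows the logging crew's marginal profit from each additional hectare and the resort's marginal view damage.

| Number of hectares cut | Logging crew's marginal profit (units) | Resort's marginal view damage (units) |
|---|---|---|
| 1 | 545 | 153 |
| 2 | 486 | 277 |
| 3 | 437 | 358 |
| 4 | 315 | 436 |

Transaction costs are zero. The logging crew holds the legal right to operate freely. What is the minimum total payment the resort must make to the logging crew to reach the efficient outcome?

Left alone the logging crew would choose level 4 (marginal profit stays positive).
Efficient level: k* = 3 (marginal profit ≥ marginal view damage through 3).
The resort must at least cover the logging crew's forgone profit from cutting 4→3: 315 = 315.

315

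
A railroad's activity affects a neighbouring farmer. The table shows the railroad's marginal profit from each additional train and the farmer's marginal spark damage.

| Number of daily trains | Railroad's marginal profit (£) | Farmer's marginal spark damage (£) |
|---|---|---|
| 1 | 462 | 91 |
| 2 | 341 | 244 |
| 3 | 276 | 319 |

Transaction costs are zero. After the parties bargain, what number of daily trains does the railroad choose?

Bargaining reaches the level where marginal profit last exceeds marginal spark damage.
That holds through level 2 (341 ≥ 244) but not at 3 (276 < 319).

2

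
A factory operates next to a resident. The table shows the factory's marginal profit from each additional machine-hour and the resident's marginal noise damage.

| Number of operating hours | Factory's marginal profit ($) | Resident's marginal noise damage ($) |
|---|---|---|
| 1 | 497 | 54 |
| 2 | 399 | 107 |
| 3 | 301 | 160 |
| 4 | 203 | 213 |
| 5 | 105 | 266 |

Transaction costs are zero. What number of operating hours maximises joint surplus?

3

Bargaining reaches the level where marginal profit last exceeds marginal noise damage.
That holds through level 3 (301 ≥ 160) but not at 4 (203 < 213).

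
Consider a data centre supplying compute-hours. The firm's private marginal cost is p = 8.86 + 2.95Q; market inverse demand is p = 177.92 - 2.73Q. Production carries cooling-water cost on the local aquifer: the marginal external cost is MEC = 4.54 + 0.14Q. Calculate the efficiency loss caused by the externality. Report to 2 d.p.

DWL = 6.51

Market equilibrium (private): 8.86 + 2.95Q = 177.92 - 2.73Q → Q_m = 29.7641.
Social marginal cost = private MC + MEC = 13.40 + 3.09Q.
Set SMC = demand: 13.40 + 3.09Q = 177.92 - 2.73Q → Q* = 28.2680.
Between Q* and Q_m the wedge SMC − demand runs linearly from 0 to MEC(Q_m), so the loss is a triangle.
DWL = ½ × 1.4961 × 8.7070 = 6.5133.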